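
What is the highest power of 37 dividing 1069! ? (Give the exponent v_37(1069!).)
v_37(1069!) = 28

Legendre's formula: v_p(n!) = Σ_{k ≥ 1} ⌊n / p^k⌋. For p = 37, n = 1069, the terms are:
  ⌊1069/37^1⌋ = ⌊1069/37⌋ = 28
(the next term ⌊1069/37^2⌋ = 0, terminating the sum). Summing: v_37(1069!) = 28 = 28.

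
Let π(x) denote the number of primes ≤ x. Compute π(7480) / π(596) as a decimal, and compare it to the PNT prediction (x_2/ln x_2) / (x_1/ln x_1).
π(7480)/π(596) = 946/108 ≈ 8.7593;  PNT prediction ≈ 8.9910.

π(596) = 108 and π(7480) = 946, so π(7480)/π(596) ≈ 8.7593. The PNT-predicted ratio is (7480/ln(7480)) / (596/ln(596)) ≈ 8.9910. The two agree to within a few percent, as expected.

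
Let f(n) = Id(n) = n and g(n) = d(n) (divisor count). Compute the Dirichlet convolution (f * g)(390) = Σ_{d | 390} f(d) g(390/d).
(Id * d)(390) = 2100

Divisors of 390: [1, 2, 3, 5, 6, 10, 13, 15, 26, 30, 39, 65, 78, 130, 195, 390]. For each d | 390:
  d = 1: Id(1) · d(390/1) = 1 · 16 = 16
  d = 2: Id(2) · d(390/2) = 2 · 8 = 16
  d = 3: Id(3) · d(390/3) = 3 · 8 = 24
  d = 5: Id(5) · d(390/5) = 5 · 8 = 40
  d = 6: Id(6) · d(390/6) = 6 · 4 = 24
  d = 10: Id(10) · d(390/10) = 10 · 4 = 40
  d = 13: Id(13) · d(390/13) = 13 · 8 = 104
  d = 15: Id(15) · d(390/15) = 15 · 4 = 60
  d = 26: Id(26) · d(390/26) = 26 · 4 = 104
  d = 30: Id(30) · d(390/30) = 30 · 2 = 60
  d = 39: Id(39) · d(390/39) = 39 · 4 = 156
  d = 65: Id(65) · d(390/65) = 65 · 4 = 260
  d = 78: Id(78) · d(390/78) = 78 · 2 = 156
  d = 130: Id(130) · d(390/130) = 130 · 2 = 260
  d = 195: Id(195) · d(390/195) = 195 · 2 = 390
  d = 390: Id(390) · d(390/390) = 390 · 1 = 390
Summing: (Id * d)(390) = 16 + 16 + 24 + 40 + 24 + 40 + 104 + 60 + 104 + 60 + 156 + 260 + 156 + 260 + 390 + 390 = 2100.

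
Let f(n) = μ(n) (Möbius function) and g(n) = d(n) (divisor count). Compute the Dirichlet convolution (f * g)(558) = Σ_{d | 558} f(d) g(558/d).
(μ * d)(558) = 1

Divisors of 558: [1, 2, 3, 6, 9, 18, 31, 62, 93, 186, 279, 558]. For each d | 558:
  d = 1: μ(1) · d(558/1) = 1 · 12 = 12
  d = 2: μ(2) · d(558/2) = -1 · 6 = -6
  d = 3: μ(3) · d(558/3) = -1 · 8 = -8
  d = 6: μ(6) · d(558/6) = 1 · 4 = 4
  d = 9: μ(9) · d(558/9) = 0 · 4 = 0
  d = 18: μ(18) · d(558/18) = 0 · 2 = 0
  d = 31: μ(31) · d(558/31) = -1 · 6 = -6
  d = 62: μ(62) · d(558/62) = 1 · 3 = 3
  d = 93: μ(93) · d(558/93) = 1 · 4 = 4
  d = 186: μ(186) · d(558/186) = -1 · 2 = -2
  d = 279: μ(279) · d(558/279) = 0 · 2 = 0
  d = 558: μ(558) · d(558/558) = 0 · 1 = 0
Summing: (μ * d)(558) = 12 + -6 + -8 + 4 + 0 + 0 + -6 + 3 + 4 + -2 + 0 + 0 = 1.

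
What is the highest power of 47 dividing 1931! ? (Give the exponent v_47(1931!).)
v_47(1931!) = 41

Legendre's formula: v_p(n!) = Σ_{k ≥ 1} ⌊n / p^k⌋. For p = 47, n = 1931, the terms are:
  ⌊1931/47^1⌋ = ⌊1931/47⌋ = 41
(the next term ⌊1931/47^2⌋ = 0, terminating the sum). Summing: v_47(1931!) = 41 = 41.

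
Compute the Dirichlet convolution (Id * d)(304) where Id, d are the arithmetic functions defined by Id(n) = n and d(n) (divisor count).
(Id * d)(304) = 1197

Divisors of 304: [1, 2, 4, 8, 16, 19, 38, 76, 152, 304]. For each d | 304:
  d = 1: Id(1) · d(304/1) = 1 · 10 = 10
  d = 2: Id(2) · d(304/2) = 2 · 8 = 16
  d = 4: Id(4) · d(304/4) = 4 · 6 = 24
  d = 8: Id(8) · d(304/8) = 8 · 4 = 32
  d = 16: Id(16) · d(304/16) = 16 · 2 = 32
  d = 19: Id(19) · d(304/19) = 19 · 5 = 95
  d = 38: Id(38) · d(304/38) = 38 · 4 = 152
  d = 76: Id(76) · d(304/76) = 76 · 3 = 228
  d = 152: Id(152) · d(304/152) = 152 · 2 = 304
  d = 304: Id(304) · d(304/304) = 304 · 1 = 304
Summing: (Id * d)(304) = 10 + 16 + 24 + 32 + 32 + 95 + 152 + 228 + 304 + 304 = 1197.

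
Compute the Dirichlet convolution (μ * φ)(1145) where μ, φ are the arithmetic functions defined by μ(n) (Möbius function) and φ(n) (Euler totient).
(μ * φ)(1145) = 681

Divisors of 1145: [1, 5, 229, 1145]. For each d | 1145:
  d = 1: μ(1) · φ(1145/1) = 1 · 912 = 912
  d = 5: μ(5) · φ(1145/5) = -1 · 228 = -228
  d = 229: μ(229) · φ(1145/229) = -1 · 4 = -4
  d = 1145: μ(1145) · φ(1145/1145) = 1 · 1 = 1
Summing: (μ * φ)(1145) = 912 + -228 + -4 + 1 = 681.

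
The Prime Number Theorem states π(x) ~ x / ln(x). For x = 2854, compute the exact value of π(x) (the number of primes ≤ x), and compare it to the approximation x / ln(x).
π(2854) = 414;  x/ln(x) ≈ 358.70;  relative error ≈ 13.36%.

Directly count primes up to 2854: π(2854) = 414. The PNT approximation gives 2854/ln(2854) ≈ 2854/7.95648 ≈ 358.70. Relative error (π(x) − x/ln(x)) / π(x) ≈ 13.36%; the approximation is known to undercount slightly (Li(x) is a better estimate).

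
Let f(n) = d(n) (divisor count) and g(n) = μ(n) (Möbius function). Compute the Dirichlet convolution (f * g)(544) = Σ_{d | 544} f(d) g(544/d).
(d * μ)(544) = 1

Divisors of 544: [1, 2, 4, 8, 16, 17, 32, 34, 68, 136, 272, 544]. For each d | 544:
  d = 1: d(1) · μ(544/1) = 1 · 0 = 0
  d = 2: d(2) · μ(544/2) = 2 · 0 = 0
  d = 4: d(4) · μ(544/4) = 3 · 0 = 0
  d = 8: d(8) · μ(544/8) = 4 · 0 = 0
  d = 16: d(16) · μ(544/16) = 5 · 1 = 5
  d = 17: d(17) · μ(544/17) = 2 · 0 = 0
  d = 32: d(32) · μ(544/32) = 6 · -1 = -6
  d = 34: d(34) · μ(544/34) = 4 · 0 = 0
  d = 68: d(68) · μ(544/68) = 6 · 0 = 0
  d = 136: d(136) · μ(544/136) = 8 · 0 = 0
  d = 272: d(272) · μ(544/272) = 10 · -1 = -10
  d = 544: d(544) · μ(544/544) = 12 · 1 = 12
Summing: (d * μ)(544) = 0 + 0 + 0 + 0 + 5 + 0 + -6 + 0 + 0 + 0 + -10 + 12 = 1.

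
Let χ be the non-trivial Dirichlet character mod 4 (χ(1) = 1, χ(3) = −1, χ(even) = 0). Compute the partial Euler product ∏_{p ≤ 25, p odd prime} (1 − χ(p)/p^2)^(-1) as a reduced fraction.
∏ = 7900068038863/8628726988800

The odd primes p ≤ 25 are [3, 5, 7, 11, 13, 17, 19, 23]. For each, χ(p) = 1 if p ≡ 1 mod 4, χ(p) = −1 if p ≡ 3 mod 4. Taking (1 − χ(p)/p^2)^(-1) = p^2/(p^2 − χ(p)): (1 − (-1)/3^2)^(-1) · (1 − (1)/5^2)^(-1) · (1 − (-1)/7^2)^(-1) · (1 − (-1)/11^2)^(-1) · (1 − (1)/13^2)^(-1) · (1 − (1)/17^2)^(-1) · (1 − (-1)/19^2)^(-1) · (1 − (-1)/23^2)^(-1) = 7900068038863/8628726988800.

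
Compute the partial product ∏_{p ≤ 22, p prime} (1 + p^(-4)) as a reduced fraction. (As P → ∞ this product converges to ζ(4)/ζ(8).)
∏ = 2063478382983759362985032/1914315839042201150180625

The primes p ≤ 22 are [2, 3, 5, 7, 11, 13, 17, 19]. For each, (1 + 1/p^4) = (p^4 + 1)/p^4. Multiplying these fractions over p ∈ [2, 3, 5, 7, 11, 13, 17, 19] gives 2063478382983759362985032/1914315839042201150180625. (In the limit P → ∞ this tends to ζ(4)/ζ(8).)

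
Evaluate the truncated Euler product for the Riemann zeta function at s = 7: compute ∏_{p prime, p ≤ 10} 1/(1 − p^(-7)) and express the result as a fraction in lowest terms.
∏ = 375226779375000/372119874050737

The primes p ≤ 10 are [2, 3, 5, 7]. For each prime, (1 − 1/p^7)^(-1) = p^7 / (p^7 − 1). The product is (1 − 1/2^7)^(-1), (1 − 1/3^7)^(-1), (1 − 1/5^7)^(-1), (1 − 1/7^7)^(-1) = ∏ p^7 / (p^7 − 1) = 375226779375000/372119874050737.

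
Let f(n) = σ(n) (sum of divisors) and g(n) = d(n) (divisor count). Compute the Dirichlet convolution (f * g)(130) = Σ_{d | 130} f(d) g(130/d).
(σ * d)(130) = 640

Divisors of 130: [1, 2, 5, 10, 13, 26, 65, 130]. For each d | 130:
  d = 1: σ(1) · d(130/1) = 1 · 8 = 8
  d = 2: σ(2) · d(130/2) = 3 · 4 = 12
  d = 5: σ(5) · d(130/5) = 6 · 4 = 24
  d = 10: σ(10) · d(130/10) = 18 · 2 = 36
  d = 13: σ(13) · d(130/13) = 14 · 4 = 56
  d = 26: σ(26) · d(130/26) = 42 · 2 = 84
  d = 65: σ(65) · d(130/65) = 84 · 2 = 168
  d = 130: σ(130) · d(130/130) = 252 · 1 = 252
Summing: (σ * d)(130) = 8 + 12 + 24 + 36 + 56 + 84 + 168 + 252 = 640.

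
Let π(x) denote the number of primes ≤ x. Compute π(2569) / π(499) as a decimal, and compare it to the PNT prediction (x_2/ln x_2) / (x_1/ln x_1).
π(2569)/π(499) = 375/95 ≈ 3.9474;  PNT prediction ≈ 4.0738.

π(499) = 95 and π(2569) = 375, so π(2569)/π(499) ≈ 3.9474. The PNT-predicted ratio is (2569/ln(2569)) / (499/ln(499)) ≈ 4.0738. The two agree to within a few percent, as expected.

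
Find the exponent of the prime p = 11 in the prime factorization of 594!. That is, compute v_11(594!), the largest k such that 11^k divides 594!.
v_11(594!) = 58

Legendre's formula: v_p(n!) = Σ_{k ≥ 1} ⌊n / p^k⌋. For p = 11, n = 594, the terms are:
  ⌊594/11^1⌋ = ⌊594/11⌋ = 54
  ⌊594/11^2⌋ = ⌊594/121⌋ = 4
(the next term ⌊594/11^3⌋ = 0, terminating the sum). Summing: v_11(594!) = 54 + 4 = 58.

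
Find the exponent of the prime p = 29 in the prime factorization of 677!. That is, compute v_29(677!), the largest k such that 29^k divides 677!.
v_29(677!) = 23

Legendre's formula: v_p(n!) = Σ_{k ≥ 1} ⌊n / p^k⌋. For p = 29, n = 677, the terms are:
  ⌊677/29^1⌋ = ⌊677/29⌋ = 23
(the next term ⌊677/29^2⌋ = 0, terminating the sum). Summing: v_29(677!) = 23 = 23.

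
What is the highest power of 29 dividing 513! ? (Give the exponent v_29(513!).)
v_29(513!) = 17

Legendre's formula: v_p(n!) = Σ_{k ≥ 1} ⌊n / p^k⌋. For p = 29, n = 513, the terms are:
  ⌊513/29^1⌋ = ⌊513/29⌋ = 17
(the next term ⌊513/29^2⌋ = 0, terminating the sum). Summing: v_29(513!) = 17 = 17.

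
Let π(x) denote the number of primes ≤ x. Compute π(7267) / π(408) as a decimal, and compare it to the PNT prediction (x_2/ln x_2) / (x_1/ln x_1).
π(7267)/π(408) = 928/79 ≈ 11.7468;  PNT prediction ≈ 12.0422.

π(408) = 79 and π(7267) = 928, so π(7267)/π(408) ≈ 11.7468. The PNT-predicted ratio is (7267/ln(7267)) / (408/ln(408)) ≈ 12.0422. The two agree to within a few percent, as expected.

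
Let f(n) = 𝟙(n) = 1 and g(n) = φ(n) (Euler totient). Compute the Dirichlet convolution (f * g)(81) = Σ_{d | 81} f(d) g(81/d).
(𝟙 * φ)(81) = 81

Divisors of 81: [1, 3, 9, 27, 81]. For each d | 81:
  d = 1: 𝟙(1) · φ(81/1) = 1 · 54 = 54
  d = 3: 𝟙(3) · φ(81/3) = 1 · 18 = 18
  d = 9: 𝟙(9) · φ(81/9) = 1 · 6 = 6
  d = 27: 𝟙(27) · φ(81/27) = 1 · 2 = 2
  d = 81: 𝟙(81) · φ(81/81) = 1 · 1 = 1
Summing: (𝟙 * φ)(81) = 54 + 18 + 6 + 2 + 1 = 81.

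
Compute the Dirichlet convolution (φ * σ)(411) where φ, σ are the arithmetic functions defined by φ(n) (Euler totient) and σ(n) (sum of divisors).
(φ * σ)(411) = 1644

Divisors of 411: [1, 3, 137, 411]. For each d | 411:
  d = 1: φ(1) · σ(411/1) = 1 · 552 = 552
  d = 3: φ(3) · σ(411/3) = 2 · 138 = 276
  d = 137: φ(137) · σ(411/137) = 136 · 4 = 544
  d = 411: φ(411) · σ(411/411) = 272 · 1 = 272
Summing: (φ * σ)(411) = 552 + 276 + 544 + 272 = 1644.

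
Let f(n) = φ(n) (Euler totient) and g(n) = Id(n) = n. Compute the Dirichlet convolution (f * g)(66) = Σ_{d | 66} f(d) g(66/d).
(φ * Id)(66) = 315

Divisors of 66: [1, 2, 3, 6, 11, 22, 33, 66]. For each d | 66:
  d = 1: φ(1) · Id(66/1) = 1 · 66 = 66
  d = 2: φ(2) · Id(66/2) = 1 · 33 = 33
  d = 3: φ(3) · Id(66/3) = 2 · 22 = 44
  d = 6: φ(6) · Id(66/6) = 2 · 11 = 22
  d = 11: φ(11) · Id(66/11) = 10 · 6 = 60
  d = 22: φ(22) · Id(66/22) = 10 · 3 = 30
  d = 33: φ(33) · Id(66/33) = 20 · 2 = 40
  d = 66: φ(66) · Id(66/66) = 20 · 1 = 20
Summing: (φ * Id)(66) = 66 + 33 + 44 + 22 + 60 + 30 + 40 + 20 = 315.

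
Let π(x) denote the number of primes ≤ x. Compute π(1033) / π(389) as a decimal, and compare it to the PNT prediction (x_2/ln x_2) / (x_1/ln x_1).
π(1033)/π(389) = 174/77 ≈ 2.2597;  PNT prediction ≈ 2.2818.

π(389) = 77 and π(1033) = 174, so π(1033)/π(389) ≈ 2.2597. The PNT-predicted ratio is (1033/ln(1033)) / (389/ln(389)) ≈ 2.2818. The two agree to within a few percent, as expected.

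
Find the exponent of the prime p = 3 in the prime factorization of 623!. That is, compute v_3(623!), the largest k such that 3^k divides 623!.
v_3(623!) = 308

Legendre's formula: v_p(n!) = Σ_{k ≥ 1} ⌊n / p^k⌋. For p = 3, n = 623, the terms are:
  ⌊623/3^1⌋ = ⌊623/3⌋ = 207
  ⌊623/3^2⌋ = ⌊623/9⌋ = 69
  ⌊623/3^3⌋ = ⌊623/27⌋ = 23
  ⌊623/3^4⌋ = ⌊623/81⌋ = 7
  ⌊623/3^5⌋ = ⌊623/243⌋ = 2
(the next term ⌊623/3^6⌋ = 0, terminating the sum). Summing: v_3(623!) = 207 + 69 + 23 + 7 + 2 = 308.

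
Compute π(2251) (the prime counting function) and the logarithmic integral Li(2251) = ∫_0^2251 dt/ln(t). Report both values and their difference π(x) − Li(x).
π(2251) = 335;  Li(2251) ≈ 347.57;  π(x) − Li(x) ≈ -12.57.

Direct count of primes ≤ 2251 gives π(2251) = 335. Numerical evaluation of the logarithmic integral gives Li(2251) ≈ 347.57. The difference π(x) − Li(x) ≈ -12.57 is typically negative for small/moderate x (Li(x) overestimates), though Littlewood's theorem shows this sign changes infinitely often.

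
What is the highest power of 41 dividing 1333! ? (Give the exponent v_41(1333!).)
v_41(1333!) = 32

Legendre's formula: v_p(n!) = Σ_{k ≥ 1} ⌊n / p^k⌋. For p = 41, n = 1333, the terms are:
  ⌊1333/41^1⌋ = ⌊1333/41⌋ = 32
(the next term ⌊1333/41^2⌋ = 0, terminating the sum). Summing: v_41(1333!) = 32 = 32.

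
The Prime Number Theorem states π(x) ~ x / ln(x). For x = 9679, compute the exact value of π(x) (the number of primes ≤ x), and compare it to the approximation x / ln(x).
π(9679) = 1195;  x/ln(x) ≈ 1054.62;  relative error ≈ 11.75%.

Directly count primes up to 9679: π(9679) = 1195. The PNT approximation gives 9679/ln(9679) ≈ 9679/9.17771 ≈ 1054.62. Relative error (π(x) − x/ln(x)) / π(x) ≈ 11.75%; the approximation is known to undercount slightly (Li(x) is a better estimate).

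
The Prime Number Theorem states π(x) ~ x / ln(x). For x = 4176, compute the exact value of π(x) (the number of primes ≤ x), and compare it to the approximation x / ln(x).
π(4176) = 573;  x/ln(x) ≈ 500.89;  relative error ≈ 12.58%.

Directly count primes up to 4176: π(4176) = 573. The PNT approximation gives 4176/ln(4176) ≈ 4176/8.33711 ≈ 500.89. Relative error (π(x) − x/ln(x)) / π(x) ≈ 12.58%; the approximation is known to undercount slightly (Li(x) is a better estimate).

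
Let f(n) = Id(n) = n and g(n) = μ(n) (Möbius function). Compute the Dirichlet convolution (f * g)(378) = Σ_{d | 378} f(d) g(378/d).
(Id * μ)(378) = 108

Divisors of 378: [1, 2, 3, 6, 7, 9, 14, 18, 21, 27, 42, 54, 63, 126, 189, 378]. For each d | 378:
  d = 1: Id(1) · μ(378/1) = 1 · 0 = 0
  d = 2: Id(2) · μ(378/2) = 2 · 0 = 0
  d = 3: Id(3) · μ(378/3) = 3 · 0 = 0
  d = 6: Id(6) · μ(378/6) = 6 · 0 = 0
  d = 7: Id(7) · μ(378/7) = 7 · 0 = 0
  d = 9: Id(9) · μ(378/9) = 9 · -1 = -9
  d = 14: Id(14) · μ(378/14) = 14 · 0 = 0
  d = 18: Id(18) · μ(378/18) = 18 · 1 = 18
  d = 21: Id(21) · μ(378/21) = 21 · 0 = 0
  d = 27: Id(27) · μ(378/27) = 27 · 1 = 27
  d = 42: Id(42) · μ(378/42) = 42 · 0 = 0
  d = 54: Id(54) · μ(378/54) = 54 · -1 = -54
  d = 63: Id(63) · μ(378/63) = 63 · 1 = 63
  d = 126: Id(126) · μ(378/126) = 126 · -1 = -126
  d = 189: Id(189) · μ(378/189) = 189 · -1 = -189
  d = 378: Id(378) · μ(378/378) = 378 · 1 = 378
Summing: (Id * μ)(378) = 0 + 0 + 0 + 0 + 0 + -9 + 0 + 18 + 0 + 27 + 0 + -54 + 63 + -126 + -189 + 378 = 108.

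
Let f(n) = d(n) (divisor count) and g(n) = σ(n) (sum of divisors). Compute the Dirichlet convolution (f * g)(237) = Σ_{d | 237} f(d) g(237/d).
(d * σ)(237) = 492

Divisors of 237: [1, 3, 79, 237]. For each d | 237:
  d = 1: d(1) · σ(237/1) = 1 · 320 = 320
  d = 3: d(3) · σ(237/3) = 2 · 80 = 160
  d = 79: d(79) · σ(237/79) = 2 · 4 = 8
  d = 237: d(237) · σ(237/237) = 4 · 1 = 4
Summing: (d * σ)(237) = 320 + 160 + 8 + 4 = 492.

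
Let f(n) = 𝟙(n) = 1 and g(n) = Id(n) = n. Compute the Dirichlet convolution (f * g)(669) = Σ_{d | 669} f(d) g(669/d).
(𝟙 * Id)(669) = 896

Divisors of 669: [1, 3, 223, 669]. For each d | 669:
  d = 1: 𝟙(1) · Id(669/1) = 1 · 669 = 669
  d = 3: 𝟙(3) · Id(669/3) = 1 · 223 = 223
  d = 223: 𝟙(223) · Id(669/223) = 1 · 3 = 3
  d = 669: 𝟙(669) · Id(669/669) = 1 · 1 = 1
Summing: (𝟙 * Id)(669) = 669 + 223 + 3 + 1 = 896.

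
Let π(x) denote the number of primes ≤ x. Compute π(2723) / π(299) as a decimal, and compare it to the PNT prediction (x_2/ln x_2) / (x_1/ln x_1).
π(2723)/π(299) = 397/62 ≈ 6.4032;  PNT prediction ≈ 6.5635.

π(299) = 62 and π(2723) = 397, so π(2723)/π(299) ≈ 6.4032. The PNT-predicted ratio is (2723/ln(2723)) / (299/ln(299)) ≈ 6.5635. The two agree to within a few percent, as expected.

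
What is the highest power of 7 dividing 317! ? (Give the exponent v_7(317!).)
v_7(317!) = 51

Legendre's formula: v_p(n!) = Σ_{k ≥ 1} ⌊n / p^k⌋. For p = 7, n = 317, the terms are:
  ⌊317/7^1⌋ = ⌊317/7⌋ = 45
  ⌊317/7^2⌋ = ⌊317/49⌋ = 6
(the next term ⌊317/7^3⌋ = 0, terminating the sum). Summing: v_7(317!) = 45 + 6 = 51.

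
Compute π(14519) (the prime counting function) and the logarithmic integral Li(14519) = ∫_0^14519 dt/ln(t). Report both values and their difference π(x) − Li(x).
π(14519) = 1700;  Li(14519) ≈ 1726.52;  π(x) − Li(x) ≈ -26.52.

Direct count of primes ≤ 14519 gives π(14519) = 1700. Numerical evaluation of the logarithmic integral gives Li(14519) ≈ 1726.52. The difference π(x) − Li(x) ≈ -26.52 is typically negative for small/moderate x (Li(x) overestimates), though Littlewood's theorem shows this sign changes infinitely often.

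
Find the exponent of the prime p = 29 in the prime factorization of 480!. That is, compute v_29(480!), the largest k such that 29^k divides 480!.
v_29(480!) = 16

Legendre's formula: v_p(n!) = Σ_{k ≥ 1} ⌊n / p^k⌋. For p = 29, n = 480, the terms are:
  ⌊480/29^1⌋ = ⌊480/29⌋ = 16
(the next term ⌊480/29^2⌋ = 0, terminating the sum). Summing: v_29(480!) = 16 = 16.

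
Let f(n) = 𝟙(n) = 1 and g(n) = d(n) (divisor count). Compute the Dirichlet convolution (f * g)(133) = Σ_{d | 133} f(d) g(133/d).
(𝟙 * d)(133) = 9

Divisors of 133: [1, 7, 19, 133]. For each d | 133:
  d = 1: 𝟙(1) · d(133/1) = 1 · 4 = 4
  d = 7: 𝟙(7) · d(133/7) = 1 · 2 = 2
  d = 19: 𝟙(19) · d(133/19) = 1 · 2 = 2
  d = 133: 𝟙(133) · d(133/133) = 1 · 1 = 1
Summing: (𝟙 * d)(133) = 4 + 2 + 2 + 1 = 9.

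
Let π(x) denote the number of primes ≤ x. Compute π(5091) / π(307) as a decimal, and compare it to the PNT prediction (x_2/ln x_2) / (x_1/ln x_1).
π(5091)/π(307) = 680/63 ≈ 10.7937;  PNT prediction ≈ 11.1267.

π(307) = 63 and π(5091) = 680, so π(5091)/π(307) ≈ 10.7937. The PNT-predicted ratio is (5091/ln(5091)) / (307/ln(307)) ≈ 11.1267. The two agree to within a few percent, as expected.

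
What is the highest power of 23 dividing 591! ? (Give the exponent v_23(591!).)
v_23(591!) = 26

Legendre's formula: v_p(n!) = Σ_{k ≥ 1} ⌊n / p^k⌋. For p = 23, n = 591, the terms are:
  ⌊591/23^1⌋ = ⌊591/23⌋ = 25
  ⌊591/23^2⌋ = ⌊591/529⌋ = 1
(the next term ⌊591/23^3⌋ = 0, terminating the sum). Summing: v_23(591!) = 25 + 1 = 26.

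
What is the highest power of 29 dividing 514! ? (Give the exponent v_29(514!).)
v_29(514!) = 17

Legendre's formula: v_p(n!) = Σ_{k ≥ 1} ⌊n / p^k⌋. For p = 29, n = 514, the terms are:
  ⌊514/29^1⌋ = ⌊514/29⌋ = 17
(the next term ⌊514/29^2⌋ = 0, terminating the sum). Summing: v_29(514!) = 17 = 17.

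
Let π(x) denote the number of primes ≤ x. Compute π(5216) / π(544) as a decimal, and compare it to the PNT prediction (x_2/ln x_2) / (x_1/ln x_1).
π(5216)/π(544) = 693/100 ≈ 6.9300;  PNT prediction ≈ 7.0560.

π(544) = 100 and π(5216) = 693, so π(5216)/π(544) ≈ 6.9300. The PNT-predicted ratio is (5216/ln(5216)) / (544/ln(544)) ≈ 7.0560. The two agree to within a few percent, as expected.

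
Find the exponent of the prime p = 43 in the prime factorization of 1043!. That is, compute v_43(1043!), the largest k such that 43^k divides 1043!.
v_43(1043!) = 24

Legendre's formula: v_p(n!) = Σ_{k ≥ 1} ⌊n / p^k⌋. For p = 43, n = 1043, the terms are:
  ⌊1043/43^1⌋ = ⌊1043/43⌋ = 24
(the next term ⌊1043/43^2⌋ = 0, terminating the sum). Summing: v_43(1043!) = 24 = 24.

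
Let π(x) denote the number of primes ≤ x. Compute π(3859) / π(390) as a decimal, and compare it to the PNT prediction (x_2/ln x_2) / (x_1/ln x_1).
π(3859)/π(390) = 535/77 ≈ 6.9481;  PNT prediction ≈ 7.1486.

π(390) = 77 and π(3859) = 535, so π(3859)/π(390) ≈ 6.9481. The PNT-predicted ratio is (3859/ln(3859)) / (390/ln(390)) ≈ 7.1486. The two agree to within a few percent, as expected.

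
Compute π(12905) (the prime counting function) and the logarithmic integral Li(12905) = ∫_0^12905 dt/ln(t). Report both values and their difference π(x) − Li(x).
π(12905) = 1535;  Li(12905) ≈ 1557.08;  π(x) − Li(x) ≈ -22.08.

Direct count of primes ≤ 12905 gives π(12905) = 1535. Numerical evaluation of the logarithmic integral gives Li(12905) ≈ 1557.08. The difference π(x) − Li(x) ≈ -22.08 is typically negative for small/moderate x (Li(x) overestimates), though Littlewood's theorem shows this sign changes infinitely often.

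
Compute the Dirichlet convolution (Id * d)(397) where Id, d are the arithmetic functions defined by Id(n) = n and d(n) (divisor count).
(Id * d)(397) = 399

Divisors of 397: [1, 397]. For each d | 397:
  d = 1: Id(1) · d(397/1) = 1 · 2 = 2
  d = 397: Id(397) · d(397/397) = 397 · 1 = 397
Summing: (Id * d)(397) = 2 + 397 = 399.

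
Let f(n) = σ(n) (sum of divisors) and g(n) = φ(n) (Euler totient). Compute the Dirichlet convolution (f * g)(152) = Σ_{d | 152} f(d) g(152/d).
(σ * φ)(152) = 1216

Divisors of 152: [1, 2, 4, 8, 19, 38, 76, 152]. For each d | 152:
  d = 1: σ(1) · φ(152/1) = 1 · 72 = 72
  d = 2: σ(2) · φ(152/2) = 3 · 36 = 108
  d = 4: σ(4) · φ(152/4) = 7 · 18 = 126
  d = 8: σ(8) · φ(152/8) = 15 · 18 = 270
  d = 19: σ(19) · φ(152/19) = 20 · 4 = 80
  d = 38: σ(38) · φ(152/38) = 60 · 2 = 120
  d = 76: σ(76) · φ(152/76) = 140 · 1 = 140
  d = 152: σ(152) · φ(152/152) = 300 · 1 = 300
Summing: (σ * φ)(152) = 72 + 108 + 126 + 270 + 80 + 120 + 140 + 300 = 1216.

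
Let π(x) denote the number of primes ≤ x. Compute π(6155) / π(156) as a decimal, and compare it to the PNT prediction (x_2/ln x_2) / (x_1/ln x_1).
π(6155)/π(156) = 802/36 ≈ 22.2778;  PNT prediction ≈ 22.8358.

π(156) = 36 and π(6155) = 802, so π(6155)/π(156) ≈ 22.2778. The PNT-predicted ratio is (6155/ln(6155)) / (156/ln(156)) ≈ 22.8358. The two agree to within a few percent, as expected.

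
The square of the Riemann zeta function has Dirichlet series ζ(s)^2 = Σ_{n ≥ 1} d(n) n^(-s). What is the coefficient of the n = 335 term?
d(335) = 4

ζ(s)^2 = (Σ 1/m^s)(Σ 1/k^s). The coefficient of 1/n^s in the product is the number of ordered pairs (m, k) with mk = n, which equals d(n). For n = 335, divisors are [1, 5, 67, 335], so d(335) = 4.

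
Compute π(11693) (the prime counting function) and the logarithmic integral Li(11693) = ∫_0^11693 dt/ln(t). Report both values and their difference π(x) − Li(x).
π(11693) = 1403;  Li(11693) ≈ 1428.37;  π(x) − Li(x) ≈ -25.37.

Direct count of primes ≤ 11693 gives π(11693) = 1403. Numerical evaluation of the logarithmic integral gives Li(11693) ≈ 1428.37. The difference π(x) − Li(x) ≈ -25.37 is typically negative for small/moderate x (Li(x) overestimates), though Littlewood's theorem shows this sign changes infinitely often.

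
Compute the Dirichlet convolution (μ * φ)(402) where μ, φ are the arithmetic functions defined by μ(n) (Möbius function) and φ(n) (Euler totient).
(μ * φ)(402) = 0

Divisors of 402: [1, 2, 3, 6, 67, 134, 201, 402]. For each d | 402:
  d = 1: μ(1) · φ(402/1) = 1 · 132 = 132
  d = 2: μ(2) · φ(402/2) = -1 · 132 = -132
  d = 3: μ(3) · φ(402/3) = -1 · 66 = -66
  d = 6: μ(6) · φ(402/6) = 1 · 66 = 66
  d = 67: μ(67) · φ(402/67) = -1 · 2 = -2
  d = 134: μ(134) · φ(402/134) = 1 · 2 = 2
  d = 201: μ(201) · φ(402/201) = 1 · 1 = 1
  d = 402: μ(402) · φ(402/402) = -1 · 1 = -1
Summing: (μ * φ)(402) = 132 + -132 + -66 + 66 + -2 + 2 + 1 + -1 = 0.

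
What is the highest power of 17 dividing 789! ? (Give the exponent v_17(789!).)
v_17(789!) = 48

Legendre's formula: v_p(n!) = Σ_{k ≥ 1} ⌊n / p^k⌋. For p = 17, n = 789, the terms are:
  ⌊789/17^1⌋ = ⌊789/17⌋ = 46
  ⌊789/17^2⌋ = ⌊789/289⌋ = 2
(the next term ⌊789/17^3⌋ = 0, terminating the sum). Summing: v_17(789!) = 46 + 2 = 48.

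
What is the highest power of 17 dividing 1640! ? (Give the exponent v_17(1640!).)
v_17(1640!) = 101

Legendre's formula: v_p(n!) = Σ_{k ≥ 1} ⌊n / p^k⌋. For p = 17, n = 1640, the terms are:
  ⌊1640/17^1⌋ = ⌊1640/17⌋ = 96
  ⌊1640/17^2⌋ = ⌊1640/289⌋ = 5
(the next term ⌊1640/17^3⌋ = 0, terminating the sum). Summing: v_17(1640!) = 96 + 5 = 101.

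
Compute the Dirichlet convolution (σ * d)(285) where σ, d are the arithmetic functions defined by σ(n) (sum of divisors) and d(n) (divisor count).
(σ * d)(285) = 1056

Divisors of 285: [1, 3, 5, 15, 19, 57, 95, 285]. For each d | 285:
  d = 1: σ(1) · d(285/1) = 1 · 8 = 8
  d = 3: σ(3) · d(285/3) = 4 · 4 = 16
  d = 5: σ(5) · d(285/5) = 6 · 4 = 24
  d = 15: σ(15) · d(285/15) = 24 · 2 = 48
  d = 19: σ(19) · d(285/19) = 20 · 4 = 80
  d = 57: σ(57) · d(285/57) = 80 · 2 = 160
  d = 95: σ(95) · d(285/95) = 120 · 2 = 240
  d = 285: σ(285) · d(285/285) = 480 · 1 = 480
Summing: (σ * d)(285) = 8 + 16 + 24 + 48 + 80 + 160 + 240 + 480 = 1056.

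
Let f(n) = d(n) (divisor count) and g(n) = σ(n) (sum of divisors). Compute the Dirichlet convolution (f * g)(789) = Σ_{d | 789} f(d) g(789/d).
(d * σ)(789) = 1596

Divisors of 789: [1, 3, 263, 789]. For each d | 789:
  d = 1: d(1) · σ(789/1) = 1 · 1056 = 1056
  d = 3: d(3) · σ(789/3) = 2 · 264 = 528
  d = 263: d(263) · σ(789/263) = 2 · 4 = 8
  d = 789: d(789) · σ(789/789) = 4 · 1 = 4
Summing: (d * σ)(789) = 1056 + 528 + 8 + 4 = 1596.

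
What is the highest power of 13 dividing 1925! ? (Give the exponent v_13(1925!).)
v_13(1925!) = 159

Legendre's formula: v_p(n!) = Σ_{k ≥ 1} ⌊n / p^k⌋. For p = 13, n = 1925, the terms are:
  ⌊1925/13^1⌋ = ⌊1925/13⌋ = 148
  ⌊1925/13^2⌋ = ⌊1925/169⌋ = 11
(the next term ⌊1925/13^3⌋ = 0, terminating the sum). Summing: v_13(1925!) = 148 + 11 = 159.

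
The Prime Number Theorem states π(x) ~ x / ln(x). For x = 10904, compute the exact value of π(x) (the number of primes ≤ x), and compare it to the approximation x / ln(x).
π(10904) = 1326;  x/ln(x) ≈ 1172.87;  relative error ≈ 11.55%.

Directly count primes up to 10904: π(10904) = 1326. The PNT approximation gives 10904/ln(10904) ≈ 10904/9.29688 ≈ 1172.87. Relative error (π(x) − x/ln(x)) / π(x) ≈ 11.55%; the approximation is known to undercount slightly (Li(x) is a better estimate).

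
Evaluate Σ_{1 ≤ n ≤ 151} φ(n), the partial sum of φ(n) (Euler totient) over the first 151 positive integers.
Σ_{n ≤ 151} φ(n) = 7008

Compute φ(n) for each 1 ≤ n ≤ 151: φ(1) = 1, φ(2) = 1, φ(3) = 2, φ(4) = 2, φ(5) = 4, φ(6) = 2, φ(7) = 6, φ(8) = 4, φ(9) = 6, φ(10) = 4, φ(11) = 10, φ(12) = 4, φ(13) = 12, φ(14) = 6, φ(15) = 8, φ(16) = 8, φ(17) = 16, φ(18) = 6, φ(19) = 18, φ(20) = 8, φ(21) = 12, φ(22) = 10, φ(23) = 22, φ(24) = 8, φ(25) = 20, φ(26) = 12, φ(27) = 18, φ(28) = 12, φ(29) = 28, φ(30) = 8, φ(31) = 30, φ(32) = 16, φ(33) = 20, φ(34) = 16, φ(35) = 24, φ(36) = 12, φ(37) = 36, φ(38) = 18, φ(39) = 24, φ(40) = 16, φ(41) = 40, φ(42) = 12, φ(43) = 42, φ(44) = 20, φ(45) = 24, φ(46) = 22, φ(47) = 46, φ(48) = 16, φ(49) = 42, φ(50) = 20, φ(51) = 32, φ(52) = 24, φ(53) = 52, φ(54) = 18, φ(55) = 40, φ(56) = 24, φ(57) = 36, φ(58) = 28, φ(59) = 58, φ(60) = 16, φ(61) = 60, φ(62) = 30, φ(63) = 36, φ(64) = 32, φ(65) = 48, φ(66) = 20, φ(67) = 66, φ(68) = 32, φ(69) = 44, φ(70) = 24, φ(71) = 70, φ(72) = 24, φ(73) = 72, φ(74) = 36, φ(75) = 40, φ(76) = 36, φ(77) = 60, φ(78) = 24, φ(79) = 78, φ(80) = 32, φ(81) = 54, φ(82) = 40, φ(83) = 82, φ(84) = 24, φ(85) = 64, φ(86) = 42, φ(87) = 56, φ(88) = 40, φ(89) = 88, φ(90) = 24, φ(91) = 72, φ(92) = 44, φ(93) = 60, φ(94) = 46, φ(95) = 72, φ(96) = 32, φ(97) = 96, φ(98) = 42, φ(99) = 60, φ(100) = 40, φ(101) = 100, φ(102) = 32, φ(103) = 102, φ(104) = 48, φ(105) = 48, φ(106) = 52, φ(107) = 106, φ(108) = 36, φ(109) = 108, φ(110) = 40, φ(111) = 72, φ(112) = 48, φ(113) = 112, φ(114) = 36, φ(115) = 88, φ(116) = 56, φ(117) = 72, φ(118) = 58, φ(119) = 96, φ(120) = 32, φ(121) = 110, φ(122) = 60, φ(123) = 80, φ(124) = 60, φ(125) = 100, φ(126) = 36, φ(127) = 126, φ(128) = 64, φ(129) = 84, φ(130) = 48, φ(131) = 130, φ(132) = 40, φ(133) = 108, φ(134) = 66, φ(135) = 72, φ(136) = 64, φ(137) = 136, φ(138) = 44, φ(139) = 138, φ(140) = 48, φ(141) = 92, φ(142) = 70, φ(143) = 120, φ(144) = 48, φ(145) = 112, φ(146) = 72, φ(147) = 84, φ(148) = 72, φ(149) = 148, φ(150) = 40, φ(151) = 150. Summing all 151 values: 7008. (Average order: Σ_{n ≤ x} φ(n) ~ (3/π²) x². For x = 151, (3/π²)·151² ≈ 6930.67.)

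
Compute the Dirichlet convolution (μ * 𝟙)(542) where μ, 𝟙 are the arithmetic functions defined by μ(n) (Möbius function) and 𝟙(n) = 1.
(μ * 𝟙)(542) = 0

Divisors of 542: [1, 2, 271, 542]. For each d | 542:
  d = 1: μ(1) · 𝟙(542/1) = 1 · 1 = 1
  d = 2: μ(2) · 𝟙(542/2) = -1 · 1 = -1
  d = 271: μ(271) · 𝟙(542/271) = -1 · 1 = -1
  d = 542: μ(542) · 𝟙(542/542) = 1 · 1 = 1
Summing: (μ * 𝟙)(542) = 1 + -1 + -1 + 1 = 0.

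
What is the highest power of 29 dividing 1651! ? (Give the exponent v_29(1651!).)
v_29(1651!) = 57

Legendre's formula: v_p(n!) = Σ_{k ≥ 1} ⌊n / p^k⌋. For p = 29, n = 1651, the terms are:
  ⌊1651/29^1⌋ = ⌊1651/29⌋ = 56
  ⌊1651/29^2⌋ = ⌊1651/841⌋ = 1
(the next term ⌊1651/29^3⌋ = 0, terminating the sum). Summing: v_29(1651!) = 56 + 1 = 57.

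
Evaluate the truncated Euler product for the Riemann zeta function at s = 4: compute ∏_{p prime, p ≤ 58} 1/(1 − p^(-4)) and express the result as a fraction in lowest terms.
∏ = 750937919501355467062347671738968589096863062629/693820677147413996973765862820413440000000000000

The primes p ≤ 58 are [2, 3, 5, 7, 11, 13, 17, 19, 23, 29, 31, 37, 41, 43, 47, 53]. For each prime, (1 − 1/p^4)^(-1) = p^4 / (p^4 − 1). The product is (1 − 1/2^4)^(-1), (1 − 1/3^4)^(-1), (1 − 1/5^4)^(-1), (1 − 1/7^4)^(-1), (1 − 1/11^4)^(-1), (1 − 1/13^4)^(-1), (1 − 1/17^4)^(-1), (1 − 1/19^4)^(-1), (1 − 1/23^4)^(-1), (1 − 1/29^4)^(-1), (1 − 1/31^4)^(-1), (1 − 1/37^4)^(-1), (1 − 1/41^4)^(-1), (1 − 1/43^4)^(-1), (1 − 1/47^4)^(-1), (1 − 1/53^4)^(-1) = ∏ p^4 / (p^4 − 1) = 750937919501355467062347671738968589096863062629/693820677147413996973765862820413440000000000000.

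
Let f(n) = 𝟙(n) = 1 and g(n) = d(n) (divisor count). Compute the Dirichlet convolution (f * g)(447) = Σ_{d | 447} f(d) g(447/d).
(𝟙 * d)(447) = 9

Divisors of 447: [1, 3, 149, 447]. For each d | 447:
  d = 1: 𝟙(1) · d(447/1) = 1 · 4 = 4
  d = 3: 𝟙(3) · d(447/3) = 1 · 2 = 2
  d = 149: 𝟙(149) · d(447/149) = 1 · 2 = 2
  d = 447: 𝟙(447) · d(447/447) = 1 · 1 = 1
Summing: (𝟙 * d)(447) = 4 + 2 + 2 + 1 = 9.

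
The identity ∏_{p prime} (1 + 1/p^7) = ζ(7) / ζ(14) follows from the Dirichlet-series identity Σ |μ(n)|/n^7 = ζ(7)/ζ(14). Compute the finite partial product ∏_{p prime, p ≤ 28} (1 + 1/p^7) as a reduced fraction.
∏ = 1213055423679013780431254747580653474818754487990016/1203084832226034935165248483197620256588271403484375

The primes p ≤ 28 are [2, 3, 5, 7, 11, 13, 17, 19, 23]. For each, (1 + 1/p^7) = (p^7 + 1)/p^7. Multiplying these fractions over p ∈ [2, 3, 5, 7, 11, 13, 17, 19, 23] gives 1213055423679013780431254747580653474818754487990016/1203084832226034935165248483197620256588271403484375. (In the limit P → ∞ this tends to ζ(7)/ζ(14).)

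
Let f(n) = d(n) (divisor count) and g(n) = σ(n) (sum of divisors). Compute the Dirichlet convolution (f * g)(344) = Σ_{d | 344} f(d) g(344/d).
(d * σ)(344) = 1932

Divisors of 344: [1, 2, 4, 8, 43, 86, 172, 344]. For each d | 344:
  d = 1: d(1) · σ(344/1) = 1 · 660 = 660
  d = 2: d(2) · σ(344/2) = 2 · 308 = 616
  d = 4: d(4) · σ(344/4) = 3 · 132 = 396
  d = 8: d(8) · σ(344/8) = 4 · 44 = 176
  d = 43: d(43) · σ(344/43) = 2 · 15 = 30
  d = 86: d(86) · σ(344/86) = 4 · 7 = 28
  d = 172: d(172) · σ(344/172) = 6 · 3 = 18
  d = 344: d(344) · σ(344/344) = 8 · 1 = 8
Summing: (d * σ)(344) = 660 + 616 + 396 + 176 + 30 + 28 + 18 + 8 = 1932.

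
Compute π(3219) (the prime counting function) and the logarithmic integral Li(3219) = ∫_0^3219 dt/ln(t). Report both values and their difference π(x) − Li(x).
π(3219) = 455;  Li(3219) ≈ 469.99;  π(x) − Li(x) ≈ -14.99.

Direct count of primes ≤ 3219 gives π(3219) = 455. Numerical evaluation of the logarithmic integral gives Li(3219) ≈ 469.99. The difference π(x) − Li(x) ≈ -14.99 is typically negative for small/moderate x (Li(x) overestimates), though Littlewood's theorem shows this sign changes infinitely often.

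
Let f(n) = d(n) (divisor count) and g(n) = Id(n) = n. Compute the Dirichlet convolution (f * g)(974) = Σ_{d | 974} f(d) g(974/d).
(d * Id)(974) = 1956

Divisors of 974: [1, 2, 487, 974]. For each d | 974:
  d = 1: d(1) · Id(974/1) = 1 · 974 = 974
  d = 2: d(2) · Id(974/2) = 2 · 487 = 974
  d = 487: d(487) · Id(974/487) = 2 · 2 = 4
  d = 974: d(974) · Id(974/974) = 4 · 1 = 4
Summing: (d * Id)(974) = 974 + 974 + 4 + 4 = 1956.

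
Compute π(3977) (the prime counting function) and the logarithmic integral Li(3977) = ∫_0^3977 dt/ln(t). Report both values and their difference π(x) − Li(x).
π(3977) = 549;  Li(3977) ≈ 562.59;  π(x) − Li(x) ≈ -13.59.

Direct count of primes ≤ 3977 gives π(3977) = 549. Numerical evaluation of the logarithmic integral gives Li(3977) ≈ 562.59. The difference π(x) − Li(x) ≈ -13.59 is typically negative for small/moderate x (Li(x) overestimates), though Littlewood's theorem shows this sign changes infinitely often.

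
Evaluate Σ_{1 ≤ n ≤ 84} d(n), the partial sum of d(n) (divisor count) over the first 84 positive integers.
Σ_{n ≤ 84} d(n) = 391

Compute d(n) for each 1 ≤ n ≤ 84: d(1) = 1, d(2) = 2, d(3) = 2, d(4) = 3, d(5) = 2, d(6) = 4, d(7) = 2, d(8) = 4, d(9) = 3, d(10) = 4, d(11) = 2, d(12) = 6, d(13) = 2, d(14) = 4, d(15) = 4, d(16) = 5, d(17) = 2, d(18) = 6, d(19) = 2, d(20) = 6, d(21) = 4, d(22) = 4, d(23) = 2, d(24) = 8, d(25) = 3, d(26) = 4, d(27) = 4, d(28) = 6, d(29) = 2, d(30) = 8, d(31) = 2, d(32) = 6, d(33) = 4, d(34) = 4, d(35) = 4, d(36) = 9, d(37) = 2, d(38) = 4, d(39) = 4, d(40) = 8, d(41) = 2, d(42) = 8, d(43) = 2, d(44) = 6, d(45) = 6, d(46) = 4, d(47) = 2, d(48) = 10, d(49) = 3, d(50) = 6, d(51) = 4, d(52) = 6, d(53) = 2, d(54) = 8, d(55) = 4, d(56) = 8, d(57) = 4, d(58) = 4, d(59) = 2, d(60) = 12, d(61) = 2, d(62) = 4, d(63) = 6, d(64) = 7, d(65) = 4, d(66) = 8, d(67) = 2, d(68) = 6, d(69) = 4, d(70) = 8, d(71) = 2, d(72) = 12, d(73) = 2, d(74) = 4, d(75) = 6, d(76) = 6, d(77) = 4, d(78) = 8, d(79) = 2, d(80) = 10, d(81) = 5, d(82) = 4, d(83) = 2, d(84) = 12. Summing all 84 values: 391. (Dirichlet's divisor formula: Σ_{n ≤ x} d(n) = x ln(x) + (2γ − 1) x + O(√x). For x = 84, the asymptotic estimate is ≈ 385.16.)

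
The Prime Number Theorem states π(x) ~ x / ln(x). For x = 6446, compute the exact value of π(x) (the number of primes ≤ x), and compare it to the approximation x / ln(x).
π(6446) = 836;  x/ln(x) ≈ 734.90;  relative error ≈ 12.09%.

Directly count primes up to 6446: π(6446) = 836. The PNT approximation gives 6446/ln(6446) ≈ 6446/8.77122 ≈ 734.90. Relative error (π(x) − x/ln(x)) / π(x) ≈ 12.09%; the approximation is known to undercount slightly (Li(x) is a better estimate).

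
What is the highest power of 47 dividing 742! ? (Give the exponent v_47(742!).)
v_47(742!) = 15

Legendre's formula: v_p(n!) = Σ_{k ≥ 1} ⌊n / p^k⌋. For p = 47, n = 742, the terms are:
  ⌊742/47^1⌋ = ⌊742/47⌋ = 15
(the next term ⌊742/47^2⌋ = 0, terminating the sum). Summing: v_47(742!) = 15 = 15.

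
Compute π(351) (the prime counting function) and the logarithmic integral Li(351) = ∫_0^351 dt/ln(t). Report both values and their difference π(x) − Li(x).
π(351) = 70;  Li(351) ≈ 77.15;  π(x) − Li(x) ≈ -7.15.

Direct count of primes ≤ 351 gives π(351) = 70. Numerical evaluation of the logarithmic integral gives Li(351) ≈ 77.15. The difference π(x) − Li(x) ≈ -7.15 is typically negative for small/moderate x (Li(x) overestimates), though Littlewood's theorem shows this sign changes infinitely often.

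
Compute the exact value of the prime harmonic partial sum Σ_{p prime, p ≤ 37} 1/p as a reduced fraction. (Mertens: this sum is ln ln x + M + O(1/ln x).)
Σ 1/p = 11819186711467/7420738134810

π(37) = 12, so the primes ≤ 37 are [2, 3, 5, 7, 11, 13, 17, 19, 23, 29, 31, 37]. Summing 1/p over these primes: 11819186711467/7420738134810 ≈ 1.5927. Mertens estimate ln ln(37) + 0.2615 ≈ 1.5455.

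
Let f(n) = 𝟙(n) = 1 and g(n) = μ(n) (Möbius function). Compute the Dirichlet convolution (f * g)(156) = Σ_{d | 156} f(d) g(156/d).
(𝟙 * μ)(156) = 0

Divisors of 156: [1, 2, 3, 4, 6, 12, 13, 26, 39, 52, 78, 156]. For each d | 156:
  d = 1: 𝟙(1) · μ(156/1) = 1 · 0 = 0
  d = 2: 𝟙(2) · μ(156/2) = 1 · -1 = -1
  d = 3: 𝟙(3) · μ(156/3) = 1 · 0 = 0
  d = 4: 𝟙(4) · μ(156/4) = 1 · 1 = 1
  d = 6: 𝟙(6) · μ(156/6) = 1 · 1 = 1
  d = 12: 𝟙(12) · μ(156/12) = 1 · -1 = -1
  d = 13: 𝟙(13) · μ(156/13) = 1 · 0 = 0
  d = 26: 𝟙(26) · μ(156/26) = 1 · 1 = 1
  d = 39: 𝟙(39) · μ(156/39) = 1 · 0 = 0
  d = 52: 𝟙(52) · μ(156/52) = 1 · -1 = -1
  d = 78: 𝟙(78) · μ(156/78) = 1 · -1 = -1
  d = 156: 𝟙(156) · μ(156/156) = 1 · 1 = 1
Summing: (𝟙 * μ)(156) = 0 + -1 + 0 + 1 + 1 + -1 + 0 + 1 + 0 + -1 + -1 + 1 = 0.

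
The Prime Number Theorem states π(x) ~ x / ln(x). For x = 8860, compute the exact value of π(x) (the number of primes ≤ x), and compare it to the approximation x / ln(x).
π(8860) = 1103;  x/ln(x) ≈ 974.77;  relative error ≈ 11.63%.

Directly count primes up to 8860: π(8860) = 1103. The PNT approximation gives 8860/ln(8860) ≈ 8860/9.08930 ≈ 974.77. Relative error (π(x) − x/ln(x)) / π(x) ≈ 11.63%; the approximation is known to undercount slightly (Li(x) is a better estimate).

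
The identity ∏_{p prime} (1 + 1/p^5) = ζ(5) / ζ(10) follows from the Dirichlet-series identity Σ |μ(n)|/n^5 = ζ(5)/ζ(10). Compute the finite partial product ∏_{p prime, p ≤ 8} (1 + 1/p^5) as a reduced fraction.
∏ = 1468981382/1418090625

The primes p ≤ 8 are [2, 3, 5, 7]. For each, (1 + 1/p^5) = (p^5 + 1)/p^5. Multiplying these fractions over p ∈ [2, 3, 5, 7] gives 1468981382/1418090625. (In the limit P → ∞ this tends to ζ(5)/ζ(10).)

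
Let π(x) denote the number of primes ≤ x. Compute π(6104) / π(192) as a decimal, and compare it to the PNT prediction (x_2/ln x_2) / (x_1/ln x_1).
π(6104)/π(192) = 796/43 ≈ 18.5116;  PNT prediction ≈ 19.1752.

π(192) = 43 and π(6104) = 796, so π(6104)/π(192) ≈ 18.5116. The PNT-predicted ratio is (6104/ln(6104)) / (192/ln(192)) ≈ 19.1752. The two agree to within a few percent, as expected.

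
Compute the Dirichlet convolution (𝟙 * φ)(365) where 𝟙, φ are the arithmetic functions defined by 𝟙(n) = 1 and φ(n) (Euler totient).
(𝟙 * φ)(365) = 365

Divisors of 365: [1, 5, 73, 365]. For each d | 365:
  d = 1: 𝟙(1) · φ(365/1) = 1 · 288 = 288
  d = 5: 𝟙(5) · φ(365/5) = 1 · 72 = 72
  d = 73: 𝟙(73) · φ(365/73) = 1 · 4 = 4
  d = 365: 𝟙(365) · φ(365/365) = 1 · 1 = 1
Summing: (𝟙 * φ)(365) = 288 + 72 + 4 + 1 = 365.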